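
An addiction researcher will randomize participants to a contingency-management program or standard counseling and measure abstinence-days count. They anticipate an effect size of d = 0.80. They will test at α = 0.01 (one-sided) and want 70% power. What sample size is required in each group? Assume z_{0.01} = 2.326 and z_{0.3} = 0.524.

For two independent groups with equal n: n = 2·((z_{α} + z_β) / d)².
z_{α} + z_β = 2.326 + 0.524 = 2.850.
n = 2 × (2.850 / 0.80)² = 2 × 3.562² = 2 × 12.69 = 25.4.
Round up to the next whole participant.

n = 26 per group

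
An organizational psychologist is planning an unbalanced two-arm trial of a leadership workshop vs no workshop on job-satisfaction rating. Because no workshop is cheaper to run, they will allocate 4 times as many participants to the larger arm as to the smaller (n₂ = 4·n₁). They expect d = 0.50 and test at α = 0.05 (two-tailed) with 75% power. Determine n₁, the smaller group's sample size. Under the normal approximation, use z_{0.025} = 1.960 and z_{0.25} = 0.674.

n₁ = 35

With allocation ratio k = n₂/n₁ = 4, Var(x̄₁−x̄₂) = σ²(1/n₁ + 1/(k·n₁)) = σ²·(k+1)/(k·n₁).
So n₁ = (1 + 1/k)·((z_{α/2} + z_β)/d)² = 1.250 × (2.634/0.50)².
n₁ = 1.250 × 27.75 = 34.7.
Round up: n₁ = 35, giving n₂ = 4 × 35 = 140.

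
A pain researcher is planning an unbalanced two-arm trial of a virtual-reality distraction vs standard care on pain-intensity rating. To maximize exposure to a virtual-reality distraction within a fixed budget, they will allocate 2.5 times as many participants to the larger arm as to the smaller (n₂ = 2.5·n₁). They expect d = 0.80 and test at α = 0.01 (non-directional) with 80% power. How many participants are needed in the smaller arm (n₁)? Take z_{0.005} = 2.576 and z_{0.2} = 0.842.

With allocation ratio k = n₂/n₁ = 2.5, Var(x̄₁−x̄₂) = σ²(1/n₁ + 1/(k·n₁)) = σ²·(k+1)/(k·n₁).
So n₁ = (1 + 1/k)·((z_{α/2} + z_β)/d)² = 1.400 × (3.418/0.80)².
n₁ = 1.400 × 18.25 = 25.6.
Round up: n₁ = 26, giving n₂ = 2.5 × 26 = 65.

n₁ = 26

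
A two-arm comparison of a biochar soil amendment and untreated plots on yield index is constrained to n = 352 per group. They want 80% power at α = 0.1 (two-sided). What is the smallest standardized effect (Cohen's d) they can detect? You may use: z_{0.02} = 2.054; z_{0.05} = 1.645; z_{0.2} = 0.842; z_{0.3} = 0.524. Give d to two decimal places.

d_min ≈ 0.19

For two independent groups of n = 352 each: d_min = (z_{α/2} + z_β)·√(2/n).
z-sum = 1.645 + 0.842 = 2.487.
d_min = 2.487 × √(2/352) = 2.487 × 0.0754 = 0.187.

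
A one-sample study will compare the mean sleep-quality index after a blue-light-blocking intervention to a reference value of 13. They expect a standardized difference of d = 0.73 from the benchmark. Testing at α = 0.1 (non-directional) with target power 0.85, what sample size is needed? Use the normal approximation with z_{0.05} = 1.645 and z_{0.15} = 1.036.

For a one-sample test: n = ((z_{α/2} + z_β) / d)².
z_{α/2} + z_β = 1.645 + 1.036 = 2.681.
n = (2.681 / 0.73)² = 3.673² = 13.49.
Round up.

n = 14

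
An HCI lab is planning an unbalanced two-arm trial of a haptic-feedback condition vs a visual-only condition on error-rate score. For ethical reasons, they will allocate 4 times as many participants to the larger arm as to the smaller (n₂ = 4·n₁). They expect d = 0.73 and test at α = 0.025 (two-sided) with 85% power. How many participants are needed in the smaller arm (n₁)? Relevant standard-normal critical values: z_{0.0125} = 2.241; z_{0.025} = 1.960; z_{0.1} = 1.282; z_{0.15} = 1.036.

With allocation ratio k = n₂/n₁ = 4, Var(x̄₁−x̄₂) = σ²(1/n₁ + 1/(k·n₁)) = σ²·(k+1)/(k·n₁).
So n₁ = (1 + 1/k)·((z_{α/2} + z_β)/d)² = 1.250 × (3.277/0.73)².
n₁ = 1.250 × 20.15 = 25.2.
Round up: n₁ = 26, giving n₂ = 4 × 26 = 104.

n₁ = 26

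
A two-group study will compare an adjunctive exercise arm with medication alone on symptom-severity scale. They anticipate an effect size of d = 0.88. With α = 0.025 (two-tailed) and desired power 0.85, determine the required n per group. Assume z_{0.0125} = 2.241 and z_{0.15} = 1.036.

For two independent groups with equal n: n = 2·((z_{α/2} + z_β) / d)².
z_{α/2} + z_β = 2.241 + 1.036 = 3.277.
n = 2 × (3.277 / 0.88)² = 2 × 3.724² = 2 × 13.87 = 27.7.
Round up to the next whole participant.

n = 28 per group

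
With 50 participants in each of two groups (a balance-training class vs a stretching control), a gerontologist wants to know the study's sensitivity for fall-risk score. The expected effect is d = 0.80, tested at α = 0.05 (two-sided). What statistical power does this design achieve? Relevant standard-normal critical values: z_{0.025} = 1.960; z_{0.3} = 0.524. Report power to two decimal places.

power ≈ 0.98

For two equal groups, power = Φ(d·√(n/2) − z_{α/2}).
d·√(n/2) = 0.80 × √(50/2) = 0.80 × 5.000 = 4.000.
z_β = 4.000 − 1.960 = 2.040.
Power = Φ(2.040) = 0.979.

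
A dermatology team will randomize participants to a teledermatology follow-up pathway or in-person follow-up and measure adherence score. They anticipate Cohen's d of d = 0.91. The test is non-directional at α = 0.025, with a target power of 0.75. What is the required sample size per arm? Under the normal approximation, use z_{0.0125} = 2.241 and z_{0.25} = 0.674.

n = 21 per group

For two independent groups with equal n: n = 2·((z_{α/2} + z_β) / d)².
z_{α/2} + z_β = 2.241 + 0.674 = 2.915.
n = 2 × (2.915 / 0.91)² = 2 × 3.203² = 2 × 10.26 = 20.5.
Round up to the next whole participant.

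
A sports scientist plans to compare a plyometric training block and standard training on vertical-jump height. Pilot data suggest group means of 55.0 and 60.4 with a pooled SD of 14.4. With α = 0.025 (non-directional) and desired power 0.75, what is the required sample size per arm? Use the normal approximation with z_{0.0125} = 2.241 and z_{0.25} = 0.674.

Cohen's d = |M₁ − M₂| / SD_pooled = |55.0 − 60.4| / 14.4 = 5.4 / 14.4 = 0.375.
For two independent groups with equal n: n = 2·((z_{α/2} + z_β) / d)².
z_{α/2} + z_β = 2.241 + 0.674 = 2.915.
n = 2 × (2.915 / 0.375)² = 2 × 7.773² = 2 × 60.42 = 120.8.
Round up to the next whole participant.

n = 121 per group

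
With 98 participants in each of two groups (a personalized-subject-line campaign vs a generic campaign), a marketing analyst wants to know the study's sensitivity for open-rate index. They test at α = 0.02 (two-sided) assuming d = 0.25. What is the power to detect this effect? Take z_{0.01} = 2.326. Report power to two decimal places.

For two equal groups, power = Φ(d·√(n/2) − z_{α/2}).
d·√(n/2) = 0.25 × √(98/2) = 0.25 × 7.000 = 1.750.
z_β = 1.750 − 2.326 = -0.576.
Power = Φ(-0.576) = 0.282.

power ≈ 0.28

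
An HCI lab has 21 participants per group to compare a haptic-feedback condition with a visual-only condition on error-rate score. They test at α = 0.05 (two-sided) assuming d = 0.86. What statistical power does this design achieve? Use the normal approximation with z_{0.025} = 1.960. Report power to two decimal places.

For two equal groups, power = Φ(d·√(n/2) − z_{α/2}).
d·√(n/2) = 0.86 × √(21/2) = 0.86 × 3.240 = 2.787.
z_β = 2.787 − 1.960 = 0.827.
Power = Φ(0.827) = 0.796.

power ≈ 0.80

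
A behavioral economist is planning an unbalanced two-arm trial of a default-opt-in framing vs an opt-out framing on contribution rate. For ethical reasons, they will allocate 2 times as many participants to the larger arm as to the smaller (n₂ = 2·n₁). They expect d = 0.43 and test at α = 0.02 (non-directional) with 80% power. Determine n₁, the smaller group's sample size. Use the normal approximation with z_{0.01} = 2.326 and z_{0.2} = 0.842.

With allocation ratio k = n₂/n₁ = 2, Var(x̄₁−x̄₂) = σ²(1/n₁ + 1/(k·n₁)) = σ²·(k+1)/(k·n₁).
So n₁ = (1 + 1/k)·((z_{α/2} + z_β)/d)² = 1.500 × (3.168/0.43)².
n₁ = 1.500 × 54.28 = 81.4.
Round up: n₁ = 82, giving n₂ = 2 × 82 = 164.

n₁ = 82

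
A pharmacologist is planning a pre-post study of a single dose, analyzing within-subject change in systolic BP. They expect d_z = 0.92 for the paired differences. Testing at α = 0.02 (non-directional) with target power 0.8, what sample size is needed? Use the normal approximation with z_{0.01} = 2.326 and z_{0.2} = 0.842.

For a paired (one-sample on differences) test: n = ((z_{α/2} + z_β) / d)².
z_{α/2} + z_β = 2.326 + 0.842 = 3.168.
n = (3.168 / 0.92)² = 3.443² = 11.86.
Round up.

n = 12 pairs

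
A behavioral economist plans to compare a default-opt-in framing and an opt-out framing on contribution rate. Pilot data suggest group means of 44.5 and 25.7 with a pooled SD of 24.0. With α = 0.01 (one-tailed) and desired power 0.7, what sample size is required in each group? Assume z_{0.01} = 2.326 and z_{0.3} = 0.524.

n = 27 per group

Cohen's d = |M₁ − M₂| / SD_pooled = |44.5 − 25.7| / 24.0 = 18.8 / 24.0 = 0.783.
For two independent groups with equal n: n = 2·((z_{α} + z_β) / d)².
z_{α} + z_β = 2.326 + 0.524 = 2.850.
n = 2 × (2.850 / 0.783)² = 2 × 3.640² = 2 × 13.25 = 26.5.
Round up to the next whole participant.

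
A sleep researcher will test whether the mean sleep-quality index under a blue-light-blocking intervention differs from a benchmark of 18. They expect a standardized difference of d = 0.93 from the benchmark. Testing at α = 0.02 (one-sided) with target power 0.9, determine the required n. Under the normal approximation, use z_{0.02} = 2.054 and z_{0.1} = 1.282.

For a one-sample test: n = ((z_{α} + z_β) / d)².
z_{α} + z_β = 2.054 + 1.282 = 3.336.
n = (3.336 / 0.93)² = 3.587² = 12.87.
Round up.

n = 13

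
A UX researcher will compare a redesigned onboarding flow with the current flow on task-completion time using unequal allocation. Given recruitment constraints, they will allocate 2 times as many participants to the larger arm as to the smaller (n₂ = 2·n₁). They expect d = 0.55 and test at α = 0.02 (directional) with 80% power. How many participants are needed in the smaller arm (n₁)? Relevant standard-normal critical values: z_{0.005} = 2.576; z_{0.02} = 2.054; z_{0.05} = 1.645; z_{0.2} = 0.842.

n₁ = 42

With allocation ratio k = n₂/n₁ = 2, Var(x̄₁−x̄₂) = σ²(1/n₁ + 1/(k·n₁)) = σ²·(k+1)/(k·n₁).
So n₁ = (1 + 1/k)·((z_{α} + z_β)/d)² = 1.500 × (2.896/0.55)².
n₁ = 1.500 × 27.73 = 41.6.
Round up: n₁ = 42, giving n₂ = 2 × 42 = 84.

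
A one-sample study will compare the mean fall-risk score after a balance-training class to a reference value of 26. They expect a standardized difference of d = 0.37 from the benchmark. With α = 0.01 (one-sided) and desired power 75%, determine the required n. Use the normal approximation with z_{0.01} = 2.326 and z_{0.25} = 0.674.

n = 66

For a one-sample test: n = ((z_{α} + z_β) / d)².
z_{α} + z_β = 2.326 + 0.674 = 3.000.
n = (3.000 / 0.37)² = 8.108² = 65.74.
Round up.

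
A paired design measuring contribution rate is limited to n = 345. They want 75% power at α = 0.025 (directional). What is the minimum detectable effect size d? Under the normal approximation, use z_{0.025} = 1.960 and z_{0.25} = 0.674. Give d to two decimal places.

d_min ≈ 0.14

For a single sample (or paired design) of n = 345: d_min = (z_{α} + z_β)/√n.
z-sum = 1.960 + 0.674 = 2.634.
d_min = 2.634 / √345 = 2.634 / 18.574 = 0.142.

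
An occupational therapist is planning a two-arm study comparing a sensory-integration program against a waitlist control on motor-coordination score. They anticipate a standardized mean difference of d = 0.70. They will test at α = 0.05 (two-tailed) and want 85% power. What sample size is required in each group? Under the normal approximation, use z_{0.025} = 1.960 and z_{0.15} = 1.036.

For two independent groups with equal n: n = 2·((z_{α/2} + z_β) / d)².
z_{α/2} + z_β = 1.960 + 1.036 = 2.996.
n = 2 × (2.996 / 0.70)² = 2 × 4.280² = 2 × 18.32 = 36.6.
Round up to the next whole participant.

n = 37 per group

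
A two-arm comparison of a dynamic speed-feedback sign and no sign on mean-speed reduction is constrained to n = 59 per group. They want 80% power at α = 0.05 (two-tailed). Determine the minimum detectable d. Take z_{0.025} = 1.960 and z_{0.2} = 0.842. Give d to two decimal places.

For two independent groups of n = 59 each: d_min = (z_{α/2} + z_β)·√(2/n).
z-sum = 1.960 + 0.842 = 2.802.
d_min = 2.802 × √(2/59) = 2.802 × 0.1841 = 0.516.

d_min ≈ 0.52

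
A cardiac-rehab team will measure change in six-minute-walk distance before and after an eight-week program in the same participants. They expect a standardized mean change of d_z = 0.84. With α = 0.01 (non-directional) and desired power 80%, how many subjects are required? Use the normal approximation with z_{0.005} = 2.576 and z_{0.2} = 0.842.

For a paired (one-sample on differences) test: n = ((z_{α/2} + z_β) / d)².
z_{α/2} + z_β = 2.576 + 0.842 = 3.418.
n = (3.418 / 0.84)² = 4.069² = 16.56.
Round up.

n = 17 pairs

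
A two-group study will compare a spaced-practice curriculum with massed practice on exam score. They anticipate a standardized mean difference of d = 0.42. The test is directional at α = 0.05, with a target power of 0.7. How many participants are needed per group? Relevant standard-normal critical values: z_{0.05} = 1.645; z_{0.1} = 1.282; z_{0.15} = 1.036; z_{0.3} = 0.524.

For two independent groups with equal n: n = 2·((z_{α} + z_β) / d)².
z_{α} + z_β = 1.645 + 0.524 = 2.169.
n = 2 × (2.169 / 0.42)² = 2 × 5.164² = 2 × 26.67 = 53.3.
Round up to the next whole participant.

n = 54 per group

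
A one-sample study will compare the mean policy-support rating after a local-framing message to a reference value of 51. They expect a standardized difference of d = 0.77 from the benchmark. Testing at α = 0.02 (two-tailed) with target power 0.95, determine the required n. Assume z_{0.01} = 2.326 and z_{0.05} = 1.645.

For a one-sample test: n = ((z_{α/2} + z_β) / d)².
z_{α/2} + z_β = 2.326 + 1.645 = 3.971.
n = (3.971 / 0.77)² = 5.157² = 26.60.
Round up.

n = 27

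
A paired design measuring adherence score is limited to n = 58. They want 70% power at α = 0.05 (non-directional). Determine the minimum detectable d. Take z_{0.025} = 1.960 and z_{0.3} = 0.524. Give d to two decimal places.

d_min ≈ 0.33

For a single sample (or paired design) of n = 58: d_min = (z_{α/2} + z_β)/√n.
z-sum = 1.960 + 0.524 = 2.484.
d_min = 2.484 / √58 = 2.484 / 7.616 = 0.326.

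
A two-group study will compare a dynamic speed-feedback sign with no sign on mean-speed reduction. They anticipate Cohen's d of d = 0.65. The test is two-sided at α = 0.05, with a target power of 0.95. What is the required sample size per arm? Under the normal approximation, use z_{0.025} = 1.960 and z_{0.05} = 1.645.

n = 62 per group

For two independent groups with equal n: n = 2·((z_{α/2} + z_β) / d)².
z_{α/2} + z_β = 1.960 + 1.645 = 3.605.
n = 2 × (3.605 / 0.65)² = 2 × 5.546² = 2 × 30.76 = 61.5.
Round up to the next whole participant.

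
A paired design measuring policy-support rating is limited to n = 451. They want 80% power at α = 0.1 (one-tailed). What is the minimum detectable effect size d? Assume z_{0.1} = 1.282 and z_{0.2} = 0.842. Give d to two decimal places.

d_min ≈ 0.10

For a single sample (or paired design) of n = 451: d_min = (z_{α} + z_β)/√n.
z-sum = 1.282 + 0.842 = 2.124.
d_min = 2.124 / √451 = 2.124 / 21.237 = 0.100.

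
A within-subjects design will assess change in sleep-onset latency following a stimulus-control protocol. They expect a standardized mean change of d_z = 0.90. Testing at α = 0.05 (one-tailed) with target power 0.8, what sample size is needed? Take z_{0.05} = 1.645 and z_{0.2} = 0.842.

For a paired (one-sample on differences) test: n = ((z_{α} + z_β) / d)².
z_{α} + z_β = 1.645 + 0.842 = 2.487.
n = (2.487 / 0.90)² = 2.763² = 7.64.
Round up.

n = 8 pairs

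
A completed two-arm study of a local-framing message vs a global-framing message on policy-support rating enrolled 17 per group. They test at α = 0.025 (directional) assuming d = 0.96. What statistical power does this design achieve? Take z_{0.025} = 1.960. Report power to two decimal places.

For two equal groups, power = Φ(d·√(n/2) − z_{α}).
d·√(n/2) = 0.96 × √(17/2) = 0.96 × 2.915 = 2.799.
z_β = 2.799 − 1.960 = 0.839.
Power = Φ(0.839) = 0.799.

power ≈ 0.80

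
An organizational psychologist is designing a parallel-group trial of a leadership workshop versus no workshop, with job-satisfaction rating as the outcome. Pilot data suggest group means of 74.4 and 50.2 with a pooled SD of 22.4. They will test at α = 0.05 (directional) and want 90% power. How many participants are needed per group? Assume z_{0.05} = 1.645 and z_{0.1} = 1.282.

Cohen's d = |M₁ − M₂| / SD_pooled = |74.4 − 50.2| / 22.4 = 24.2 / 22.4 = 1.080.
For two independent groups with equal n: n = 2·((z_{α} + z_β) / d)².
z_{α} + z_β = 1.645 + 1.282 = 2.927.
n = 2 × (2.927 / 1.080)² = 2 × 2.710² = 2 × 7.35 = 14.7.
Round up to the next whole participant.

n = 15 per group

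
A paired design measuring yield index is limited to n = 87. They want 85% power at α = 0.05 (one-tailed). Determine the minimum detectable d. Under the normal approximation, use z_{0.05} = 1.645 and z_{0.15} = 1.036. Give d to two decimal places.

d_min ≈ 0.29

For a single sample (or paired design) of n = 87: d_min = (z_{α} + z_β)/√n.
z-sum = 1.645 + 1.036 = 2.681.
d_min = 2.681 / √87 = 2.681 / 9.327 = 0.287.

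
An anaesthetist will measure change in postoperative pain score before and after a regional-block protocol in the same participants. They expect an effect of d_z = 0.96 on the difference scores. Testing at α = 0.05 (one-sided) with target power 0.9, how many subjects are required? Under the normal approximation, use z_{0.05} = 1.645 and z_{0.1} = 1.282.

For a paired (one-sample on differences) test: n = ((z_{α} + z_β) / d)².
z_{α} + z_β = 1.645 + 1.282 = 2.927.
n = (2.927 / 0.96)² = 3.049² = 9.30.
Round up.

n = 10 pairs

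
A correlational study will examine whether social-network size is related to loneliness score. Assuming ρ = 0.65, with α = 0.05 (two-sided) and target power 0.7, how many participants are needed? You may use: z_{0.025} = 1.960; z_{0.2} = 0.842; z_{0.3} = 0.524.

Fisher's z: C = ½·ln((1+r)/(1−r)) = ½·ln(4.7143) = 0.7753.
n = ((z_{α/2} + z_β)/C)² + 3.
(1.960 + 0.524) / 0.7753 = 2.484 / 0.7753 = 3.204.
n = 3.204² + 3 = 10.27 + 3 = 13.3.
Round up.

n = 14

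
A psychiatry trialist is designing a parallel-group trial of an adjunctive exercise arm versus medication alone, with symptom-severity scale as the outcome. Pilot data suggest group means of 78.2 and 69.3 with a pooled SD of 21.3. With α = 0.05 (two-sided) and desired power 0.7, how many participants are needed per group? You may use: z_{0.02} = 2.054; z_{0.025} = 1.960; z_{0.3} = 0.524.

Cohen's d = |M₁ − M₂| / SD_pooled = |78.2 − 69.3| / 21.3 = 8.9 / 21.3 = 0.418.
For two independent groups with equal n: n = 2·((z_{α/2} + z_β) / d)².
z_{α/2} + z_β = 1.960 + 0.524 = 2.484.
n = 2 × (2.484 / 0.418)² = 2 × 5.943² = 2 × 35.31 = 70.6.
Round up to the next whole participant.

n = 71 per group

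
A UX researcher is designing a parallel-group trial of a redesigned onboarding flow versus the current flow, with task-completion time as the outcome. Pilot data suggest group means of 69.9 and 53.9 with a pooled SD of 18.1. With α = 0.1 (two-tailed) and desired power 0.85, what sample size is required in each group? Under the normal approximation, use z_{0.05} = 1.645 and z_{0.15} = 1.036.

n = 19 per group

Cohen's d = |M₁ − M₂| / SD_pooled = |69.9 − 53.9| / 18.1 = 16.0 / 18.1 = 0.884.
For two independent groups with equal n: n = 2·((z_{α/2} + z_β) / d)².
z_{α/2} + z_β = 1.645 + 1.036 = 2.681.
n = 2 × (2.681 / 0.884)² = 2 × 3.033² = 2 × 9.20 = 18.4.
Round up to the next whole participant.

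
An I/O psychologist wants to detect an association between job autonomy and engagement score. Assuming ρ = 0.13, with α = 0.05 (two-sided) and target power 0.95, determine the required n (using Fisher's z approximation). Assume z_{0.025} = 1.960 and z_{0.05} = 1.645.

Fisher's z: C = ½·ln((1+r)/(1−r)) = ½·ln(1.2989) = 0.1307.
n = ((z_{α/2} + z_β)/C)² + 3.
(1.960 + 1.645) / 0.1307 = 3.605 / 0.1307 = 27.582.
n = 27.582² + 3 = 760.78 + 3 = 763.8.
Round up.

n = 764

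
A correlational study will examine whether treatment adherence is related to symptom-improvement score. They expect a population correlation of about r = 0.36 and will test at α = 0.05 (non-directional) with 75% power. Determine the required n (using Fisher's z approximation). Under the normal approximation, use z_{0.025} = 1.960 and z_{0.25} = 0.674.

Fisher's z: C = ½·ln((1+r)/(1−r)) = ½·ln(2.1250) = 0.3769.
n = ((z_{α/2} + z_β)/C)² + 3.
(1.960 + 0.674) / 0.3769 = 2.634 / 0.3769 = 6.989.
n = 6.989² + 3 = 48.84 + 3 = 51.8.
Round up.

n = 52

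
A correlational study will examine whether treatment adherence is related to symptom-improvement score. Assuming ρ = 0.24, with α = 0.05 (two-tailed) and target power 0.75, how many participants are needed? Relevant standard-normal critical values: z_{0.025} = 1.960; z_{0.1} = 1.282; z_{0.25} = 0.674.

n = 119

Fisher's z: C = ½·ln((1+r)/(1−r)) = ½·ln(1.6316) = 0.2448.
n = ((z_{α/2} + z_β)/C)² + 3.
(1.960 + 0.674) / 0.2448 = 2.634 / 0.2448 = 10.760.
n = 10.760² + 3 = 115.77 + 3 = 118.8.
Round up.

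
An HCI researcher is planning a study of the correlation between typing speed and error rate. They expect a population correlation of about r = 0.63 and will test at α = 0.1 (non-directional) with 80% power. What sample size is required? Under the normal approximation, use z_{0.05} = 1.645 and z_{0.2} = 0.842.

n = 15

Fisher's z: C = ½·ln((1+r)/(1−r)) = ½·ln(4.4054) = 0.7414.
n = ((z_{α/2} + z_β)/C)² + 3.
(1.645 + 0.842) / 0.7414 = 2.487 / 0.7414 = 3.354.
n = 3.354² + 3 = 11.25 + 3 = 14.3.
Round up.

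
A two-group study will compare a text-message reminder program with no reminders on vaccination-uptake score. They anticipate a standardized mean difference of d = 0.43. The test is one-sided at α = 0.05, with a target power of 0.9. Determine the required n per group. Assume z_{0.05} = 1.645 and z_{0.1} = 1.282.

For two independent groups with equal n: n = 2·((z_{α} + z_β) / d)².
z_{α} + z_β = 1.645 + 1.282 = 2.927.
n = 2 × (2.927 / 0.43)² = 2 × 6.807² = 2 × 46.33 = 92.7.
Round up to the next whole participant.

n = 93 per group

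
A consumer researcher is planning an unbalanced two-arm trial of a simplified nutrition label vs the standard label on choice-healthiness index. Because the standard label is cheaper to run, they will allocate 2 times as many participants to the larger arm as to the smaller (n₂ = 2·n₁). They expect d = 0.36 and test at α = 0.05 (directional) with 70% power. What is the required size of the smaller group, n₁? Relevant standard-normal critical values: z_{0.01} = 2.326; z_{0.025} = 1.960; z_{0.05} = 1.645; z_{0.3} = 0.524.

n₁ = 55

With allocation ratio k = n₂/n₁ = 2, Var(x̄₁−x̄₂) = σ²(1/n₁ + 1/(k·n₁)) = σ²·(k+1)/(k·n₁).
So n₁ = (1 + 1/k)·((z_{α} + z_β)/d)² = 1.500 × (2.169/0.36)².
n₁ = 1.500 × 36.30 = 54.5.
Round up: n₁ = 55, giving n₂ = 2 × 55 = 110.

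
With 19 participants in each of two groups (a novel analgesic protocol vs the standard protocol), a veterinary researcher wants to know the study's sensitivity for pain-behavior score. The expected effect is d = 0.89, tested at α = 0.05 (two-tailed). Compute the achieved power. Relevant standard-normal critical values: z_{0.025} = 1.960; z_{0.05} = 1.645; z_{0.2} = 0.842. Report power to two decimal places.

For two equal groups, power = Φ(d·√(n/2) − z_{α/2}).
d·√(n/2) = 0.89 × √(19/2) = 0.89 × 3.082 = 2.743.
z_β = 2.743 − 1.960 = 0.783.
Power = Φ(0.783) = 0.783.

power ≈ 0.78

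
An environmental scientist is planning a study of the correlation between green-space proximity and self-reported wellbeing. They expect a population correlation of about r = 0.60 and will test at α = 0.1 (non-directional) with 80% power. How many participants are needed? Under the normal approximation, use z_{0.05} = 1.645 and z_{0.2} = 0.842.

n = 16

Fisher's z: C = ½·ln((1+r)/(1−r)) = ½·ln(4.0000) = 0.6931.
n = ((z_{α/2} + z_β)/C)² + 3.
(1.645 + 0.842) / 0.6931 = 2.487 / 0.6931 = 3.588.
n = 3.588² + 3 = 12.88 + 3 = 15.9.
Round up.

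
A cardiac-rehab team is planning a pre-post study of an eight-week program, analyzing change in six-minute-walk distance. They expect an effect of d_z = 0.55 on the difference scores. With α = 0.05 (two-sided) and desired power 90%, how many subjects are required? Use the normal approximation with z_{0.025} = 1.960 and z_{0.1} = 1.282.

For a paired (one-sample on differences) test: n = ((z_{α/2} + z_β) / d)².
z_{α/2} + z_β = 1.960 + 1.282 = 3.242.
n = (3.242 / 0.55)² = 5.895² = 34.75.
Round up.

n = 35 pairs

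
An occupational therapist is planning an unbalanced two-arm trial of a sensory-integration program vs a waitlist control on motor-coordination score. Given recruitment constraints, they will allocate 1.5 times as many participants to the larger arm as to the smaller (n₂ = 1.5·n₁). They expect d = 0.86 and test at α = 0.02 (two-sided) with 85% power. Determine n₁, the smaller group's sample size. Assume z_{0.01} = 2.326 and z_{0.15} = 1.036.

With allocation ratio k = n₂/n₁ = 1.5, Var(x̄₁−x̄₂) = σ²(1/n₁ + 1/(k·n₁)) = σ²·(k+1)/(k·n₁).
So n₁ = (1 + 1/k)·((z_{α/2} + z_β)/d)² = 1.667 × (3.362/0.86)².
n₁ = 1.667 × 15.28 = 25.5.
Round up: n₁ = 26, giving n₂ = 1.5 × 26 = 39.

n₁ = 26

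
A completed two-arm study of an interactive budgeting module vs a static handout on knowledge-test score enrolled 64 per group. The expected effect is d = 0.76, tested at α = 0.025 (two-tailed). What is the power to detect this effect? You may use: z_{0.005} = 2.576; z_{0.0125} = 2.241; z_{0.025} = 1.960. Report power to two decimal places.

power ≈ 0.98

For two equal groups, power = Φ(d·√(n/2) − z_{α/2}).
d·√(n/2) = 0.76 × √(64/2) = 0.76 × 5.657 = 4.299.
z_β = 4.299 − 2.241 = 2.058.
Power = Φ(2.058) = 0.980.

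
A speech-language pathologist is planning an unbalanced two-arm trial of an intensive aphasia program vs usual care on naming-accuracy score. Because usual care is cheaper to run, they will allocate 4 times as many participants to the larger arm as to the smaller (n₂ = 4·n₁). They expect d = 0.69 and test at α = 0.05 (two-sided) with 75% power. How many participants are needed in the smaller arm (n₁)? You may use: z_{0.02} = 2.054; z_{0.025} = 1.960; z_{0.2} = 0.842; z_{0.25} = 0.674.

With allocation ratio k = n₂/n₁ = 4, Var(x̄₁−x̄₂) = σ²(1/n₁ + 1/(k·n₁)) = σ²·(k+1)/(k·n₁).
So n₁ = (1 + 1/k)·((z_{α/2} + z_β)/d)² = 1.250 × (2.634/0.69)².
n₁ = 1.250 × 14.57 = 18.2.
Round up: n₁ = 19, giving n₂ = 4 × 19 = 76.

n₁ = 19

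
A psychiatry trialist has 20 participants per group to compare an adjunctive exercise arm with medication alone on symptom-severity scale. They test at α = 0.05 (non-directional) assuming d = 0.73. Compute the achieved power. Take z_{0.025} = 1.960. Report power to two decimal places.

power ≈ 0.64

For two equal groups, power = Φ(d·√(n/2) − z_{α/2}).
d·√(n/2) = 0.73 × √(20/2) = 0.73 × 3.162 = 2.308.
z_β = 2.308 − 1.960 = 0.348.
Power = Φ(0.348) = 0.636.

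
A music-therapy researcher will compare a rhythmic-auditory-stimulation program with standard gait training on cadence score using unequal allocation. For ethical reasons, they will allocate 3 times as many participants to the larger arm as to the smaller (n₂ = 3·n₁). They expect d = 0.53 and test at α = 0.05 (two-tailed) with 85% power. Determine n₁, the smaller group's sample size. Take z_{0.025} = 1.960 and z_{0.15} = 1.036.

n₁ = 43

With allocation ratio k = n₂/n₁ = 3, Var(x̄₁−x̄₂) = σ²(1/n₁ + 1/(k·n₁)) = σ²·(k+1)/(k·n₁).
So n₁ = (1 + 1/k)·((z_{α/2} + z_β)/d)² = 1.333 × (2.996/0.53)².
n₁ = 1.333 × 31.95 = 42.6.
Round up: n₁ = 43, giving n₂ = 3 × 43 = 129.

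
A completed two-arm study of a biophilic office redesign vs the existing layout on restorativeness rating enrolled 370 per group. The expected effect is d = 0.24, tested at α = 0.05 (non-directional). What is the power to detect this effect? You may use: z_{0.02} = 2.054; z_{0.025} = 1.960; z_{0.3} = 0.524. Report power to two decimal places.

power ≈ 0.90

For two equal groups, power = Φ(d·√(n/2) − z_{α/2}).
d·√(n/2) = 0.24 × √(370/2) = 0.24 × 13.601 = 3.264.
z_β = 3.264 − 1.960 = 1.304.
Power = Φ(1.304) = 0.904.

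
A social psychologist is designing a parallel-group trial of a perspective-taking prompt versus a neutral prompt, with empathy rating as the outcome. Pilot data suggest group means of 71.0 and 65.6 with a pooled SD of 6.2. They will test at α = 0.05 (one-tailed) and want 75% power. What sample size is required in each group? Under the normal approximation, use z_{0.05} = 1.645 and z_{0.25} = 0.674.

n = 15 per group

Cohen's d = |M₁ − M₂| / SD_pooled = |71.0 − 65.6| / 6.2 = 5.4 / 6.2 = 0.871.
For two independent groups with equal n: n = 2·((z_{α} + z_β) / d)².
z_{α} + z_β = 1.645 + 0.674 = 2.319.
n = 2 × (2.319 / 0.871)² = 2 × 2.662² = 2 × 7.09 = 14.2.
Round up to the next whole participant.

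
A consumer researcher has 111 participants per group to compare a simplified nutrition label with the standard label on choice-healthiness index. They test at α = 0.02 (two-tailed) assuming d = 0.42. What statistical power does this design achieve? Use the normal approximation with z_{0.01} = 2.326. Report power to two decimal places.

For two equal groups, power = Φ(d·√(n/2) − z_{α/2}).
d·√(n/2) = 0.42 × √(111/2) = 0.42 × 7.450 = 3.129.
z_β = 3.129 − 2.326 = 0.803.
Power = Φ(0.803) = 0.789.

power ≈ 0.79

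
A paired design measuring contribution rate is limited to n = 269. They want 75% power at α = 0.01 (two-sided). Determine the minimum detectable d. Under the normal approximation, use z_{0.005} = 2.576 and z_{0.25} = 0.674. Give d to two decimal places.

d_min ≈ 0.20

For a single sample (or paired design) of n = 269: d_min = (z_{α/2} + z_β)/√n.
z-sum = 2.576 + 0.674 = 3.250.
d_min = 3.250 / √269 = 3.250 / 16.401 = 0.198.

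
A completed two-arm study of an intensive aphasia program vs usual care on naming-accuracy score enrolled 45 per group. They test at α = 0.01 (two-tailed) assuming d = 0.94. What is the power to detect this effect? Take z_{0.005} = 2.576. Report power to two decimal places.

For two equal groups, power = Φ(d·√(n/2) − z_{α/2}).
d·√(n/2) = 0.94 × √(45/2) = 0.94 × 4.743 = 4.459.
z_β = 4.459 − 2.576 = 1.883.
Power = Φ(1.883) = 0.970.

power ≈ 0.97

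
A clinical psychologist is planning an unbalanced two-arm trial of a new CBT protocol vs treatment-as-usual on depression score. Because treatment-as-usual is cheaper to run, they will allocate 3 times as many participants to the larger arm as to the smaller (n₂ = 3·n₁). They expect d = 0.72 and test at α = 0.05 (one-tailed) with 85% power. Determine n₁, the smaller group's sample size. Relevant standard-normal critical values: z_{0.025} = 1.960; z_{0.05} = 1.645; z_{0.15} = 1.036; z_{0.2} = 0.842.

n₁ = 19

With allocation ratio k = n₂/n₁ = 3, Var(x̄₁−x̄₂) = σ²(1/n₁ + 1/(k·n₁)) = σ²·(k+1)/(k·n₁).
So n₁ = (1 + 1/k)·((z_{α} + z_β)/d)² = 1.333 × (2.681/0.72)².
n₁ = 1.333 × 13.87 = 18.5.
Round up: n₁ = 19, giving n₂ = 3 × 19 = 57.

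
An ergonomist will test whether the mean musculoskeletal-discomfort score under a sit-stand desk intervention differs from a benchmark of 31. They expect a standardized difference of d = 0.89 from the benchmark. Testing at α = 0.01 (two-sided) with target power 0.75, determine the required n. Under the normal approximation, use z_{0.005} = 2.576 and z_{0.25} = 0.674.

n = 14

For a one-sample test: n = ((z_{α/2} + z_β) / d)².
z_{α/2} + z_β = 2.576 + 0.674 = 3.250.
n = (3.250 / 0.89)² = 3.652² = 13.33.
Round up.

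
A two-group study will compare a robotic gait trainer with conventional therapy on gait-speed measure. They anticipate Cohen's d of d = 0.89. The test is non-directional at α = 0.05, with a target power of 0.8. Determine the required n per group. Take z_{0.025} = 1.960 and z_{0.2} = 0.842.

For two independent groups with equal n: n = 2·((z_{α/2} + z_β) / d)².
z_{α/2} + z_β = 1.960 + 0.842 = 2.802.
n = 2 × (2.802 / 0.89)² = 2 × 3.148² = 2 × 9.91 = 19.8.
Round up to the next whole participant.

n = 20 per group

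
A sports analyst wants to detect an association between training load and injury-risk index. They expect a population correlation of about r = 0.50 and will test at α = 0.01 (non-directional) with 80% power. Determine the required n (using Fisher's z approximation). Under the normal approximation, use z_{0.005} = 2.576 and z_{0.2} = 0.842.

n = 42

Fisher's z: C = ½·ln((1+r)/(1−r)) = ½·ln(3.0000) = 0.5493.
n = ((z_{α/2} + z_β)/C)² + 3.
(2.576 + 0.842) / 0.5493 = 3.418 / 0.5493 = 6.222.
n = 6.222² + 3 = 38.72 + 3 = 41.7.
Round up.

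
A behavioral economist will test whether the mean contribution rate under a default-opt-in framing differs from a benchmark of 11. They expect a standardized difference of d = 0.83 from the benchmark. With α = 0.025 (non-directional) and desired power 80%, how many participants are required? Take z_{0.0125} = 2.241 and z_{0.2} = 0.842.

n = 14

For a one-sample test: n = ((z_{α/2} + z_β) / d)².
z_{α/2} + z_β = 2.241 + 0.842 = 3.083.
n = (3.083 / 0.83)² = 3.714² = 13.80.
Round up.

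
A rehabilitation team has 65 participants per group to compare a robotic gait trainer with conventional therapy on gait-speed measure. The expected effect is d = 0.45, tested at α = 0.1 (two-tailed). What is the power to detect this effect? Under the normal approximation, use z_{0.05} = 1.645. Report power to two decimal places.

For two equal groups, power = Φ(d·√(n/2) − z_{α/2}).
d·√(n/2) = 0.45 × √(65/2) = 0.45 × 5.701 = 2.565.
z_β = 2.565 − 1.645 = 0.920.
Power = Φ(0.920) = 0.821.

power ≈ 0.82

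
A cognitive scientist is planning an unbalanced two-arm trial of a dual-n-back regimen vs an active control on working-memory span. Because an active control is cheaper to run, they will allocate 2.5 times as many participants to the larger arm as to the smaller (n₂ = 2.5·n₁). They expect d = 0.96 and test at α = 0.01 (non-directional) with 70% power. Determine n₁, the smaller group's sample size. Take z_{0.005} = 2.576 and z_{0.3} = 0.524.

n₁ = 15

With allocation ratio k = n₂/n₁ = 2.5, Var(x̄₁−x̄₂) = σ²(1/n₁ + 1/(k·n₁)) = σ²·(k+1)/(k·n₁).
So n₁ = (1 + 1/k)·((z_{α/2} + z_β)/d)² = 1.400 × (3.100/0.96)².
n₁ = 1.400 × 10.43 = 14.6.
Round up: n₁ = 15, giving n₂ = ⌈2.5 × 15⌉ = ⌈37.5⌉ = 38.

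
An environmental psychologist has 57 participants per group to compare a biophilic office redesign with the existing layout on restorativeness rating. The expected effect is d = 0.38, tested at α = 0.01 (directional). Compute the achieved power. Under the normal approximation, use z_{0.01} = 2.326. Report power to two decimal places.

For two equal groups, power = Φ(d·√(n/2) − z_{α}).
d·√(n/2) = 0.38 × √(57/2) = 0.38 × 5.339 = 2.029.
z_β = 2.029 − 2.326 = -0.297.
Power = Φ(-0.297) = 0.383.

power ≈ 0.38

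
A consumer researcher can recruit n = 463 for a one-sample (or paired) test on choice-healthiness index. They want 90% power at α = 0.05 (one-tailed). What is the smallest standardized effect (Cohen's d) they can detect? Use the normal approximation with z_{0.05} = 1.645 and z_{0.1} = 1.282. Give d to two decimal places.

For a single sample (or paired design) of n = 463: d_min = (z_{α} + z_β)/√n.
z-sum = 1.645 + 1.282 = 2.927.
d_min = 2.927 / √463 = 2.927 / 21.517 = 0.136.

d_min ≈ 0.14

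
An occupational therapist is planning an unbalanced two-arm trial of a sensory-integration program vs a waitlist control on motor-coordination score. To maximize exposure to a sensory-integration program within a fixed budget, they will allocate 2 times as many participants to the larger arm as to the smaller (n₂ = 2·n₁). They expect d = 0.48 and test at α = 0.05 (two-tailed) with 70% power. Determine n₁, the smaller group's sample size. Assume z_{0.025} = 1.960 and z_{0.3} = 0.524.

With allocation ratio k = n₂/n₁ = 2, Var(x̄₁−x̄₂) = σ²(1/n₁ + 1/(k·n₁)) = σ²·(k+1)/(k·n₁).
So n₁ = (1 + 1/k)·((z_{α/2} + z_β)/d)² = 1.500 × (2.484/0.48)².
n₁ = 1.500 × 26.78 = 40.2.
Round up: n₁ = 41, giving n₂ = 2 × 41 = 82.

n₁ = 41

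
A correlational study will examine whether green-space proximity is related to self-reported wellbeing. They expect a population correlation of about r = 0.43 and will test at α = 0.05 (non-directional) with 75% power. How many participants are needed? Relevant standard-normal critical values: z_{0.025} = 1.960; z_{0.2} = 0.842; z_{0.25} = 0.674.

Fisher's z: C = ½·ln((1+r)/(1−r)) = ½·ln(2.5088) = 0.4599.
n = ((z_{α/2} + z_β)/C)² + 3.
(1.960 + 0.674) / 0.4599 = 2.634 / 0.4599 = 5.727.
n = 5.727² + 3 = 32.80 + 3 = 35.8.
Round up.

n = 36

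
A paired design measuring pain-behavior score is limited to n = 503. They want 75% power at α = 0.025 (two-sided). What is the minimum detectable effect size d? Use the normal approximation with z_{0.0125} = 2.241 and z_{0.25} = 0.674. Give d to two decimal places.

For a single sample (or paired design) of n = 503: d_min = (z_{α/2} + z_β)/√n.
z-sum = 2.241 + 0.674 = 2.915.
d_min = 2.915 / √503 = 2.915 / 22.428 = 0.130.

d_min ≈ 0.13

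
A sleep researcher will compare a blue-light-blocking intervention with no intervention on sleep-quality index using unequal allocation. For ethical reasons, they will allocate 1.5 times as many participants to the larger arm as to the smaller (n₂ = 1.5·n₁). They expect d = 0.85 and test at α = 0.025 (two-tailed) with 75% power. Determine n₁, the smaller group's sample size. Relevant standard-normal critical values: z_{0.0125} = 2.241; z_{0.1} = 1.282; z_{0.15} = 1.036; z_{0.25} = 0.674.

n₁ = 20

With allocation ratio k = n₂/n₁ = 1.5, Var(x̄₁−x̄₂) = σ²(1/n₁ + 1/(k·n₁)) = σ²·(k+1)/(k·n₁).
So n₁ = (1 + 1/k)·((z_{α/2} + z_β)/d)² = 1.667 × (2.915/0.85)².
n₁ = 1.667 × 11.76 = 19.6.
Round up: n₁ = 20, giving n₂ = 1.5 × 20 = 30.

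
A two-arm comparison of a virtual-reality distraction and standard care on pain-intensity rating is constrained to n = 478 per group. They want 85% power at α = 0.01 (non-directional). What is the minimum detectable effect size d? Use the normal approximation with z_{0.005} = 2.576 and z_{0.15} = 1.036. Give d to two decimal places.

For two independent groups of n = 478 each: d_min = (z_{α/2} + z_β)·√(2/n).
z-sum = 2.576 + 1.036 = 3.612.
d_min = 3.612 × √(2/478) = 3.612 × 0.0647 = 0.234.

d_min ≈ 0.23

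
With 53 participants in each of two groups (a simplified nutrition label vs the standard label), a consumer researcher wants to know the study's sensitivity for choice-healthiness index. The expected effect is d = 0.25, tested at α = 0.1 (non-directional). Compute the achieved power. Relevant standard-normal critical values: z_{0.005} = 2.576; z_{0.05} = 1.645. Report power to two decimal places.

power ≈ 0.36

For two equal groups, power = Φ(d·√(n/2) − z_{α/2}).
d·√(n/2) = 0.25 × √(53/2) = 0.25 × 5.148 = 1.287.
z_β = 1.287 − 1.645 = -0.358.
Power = Φ(-0.358) = 0.360.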